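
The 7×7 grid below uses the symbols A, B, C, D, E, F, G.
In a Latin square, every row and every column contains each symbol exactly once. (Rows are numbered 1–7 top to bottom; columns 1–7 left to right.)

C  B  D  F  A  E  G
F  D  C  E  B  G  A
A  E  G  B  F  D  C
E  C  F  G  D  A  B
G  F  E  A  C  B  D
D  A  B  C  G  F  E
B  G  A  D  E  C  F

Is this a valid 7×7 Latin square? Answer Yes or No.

Yes

Each row is a permutation of the 7 symbols, and so is each column.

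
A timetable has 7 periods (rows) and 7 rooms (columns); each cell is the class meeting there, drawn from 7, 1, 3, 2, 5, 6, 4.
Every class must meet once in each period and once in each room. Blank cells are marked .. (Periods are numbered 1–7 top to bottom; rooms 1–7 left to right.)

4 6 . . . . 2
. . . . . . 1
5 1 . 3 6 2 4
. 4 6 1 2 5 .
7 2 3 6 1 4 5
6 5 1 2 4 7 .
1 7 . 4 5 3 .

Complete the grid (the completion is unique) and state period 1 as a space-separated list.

Period 1, room 6: period 1 has {2, 6, 4} and room 6 has {7, 3, 2, 5, 4}, leaving only 1.
Period 2, room 2: period 2 has {1} and room 2 has {7, 1, 2, 5, 6, 4}, leaving only 3.
Period 2, room 1: period 2 has {1, 3} and room 1 has {7, 1, 5, 6, 4}, leaving only 2.
Period 2, room 5: period 2 has {1, 3, 2} and room 5 has {1, 2, 5, 6, 4}, leaving only 7.
Period 1, room 5: period 1 has {1, 2, 6, 4} and room 5 has {7, 1, 2, 5, 6, 4}, leaving only 3.
Period 2, room 4: period 2 has {7, 1, 3, 2} and room 4 has {1, 3, 2, 6, 4}, leaving only 5.
Period 1, room 4: period 1 has {1, 3, 2, 6, 4} and room 4 has {1, 3, 2, 5, 6, 4}, leaving only 7.
Period 1, room 3: period 1 has {7, 1, 3, 2, 6, 4} and room 3 has {1, 3, 6}, leaving only 5.
So period 1 reads: 4 6 5 7 3 1 2.

4 6 5 7 3 1 2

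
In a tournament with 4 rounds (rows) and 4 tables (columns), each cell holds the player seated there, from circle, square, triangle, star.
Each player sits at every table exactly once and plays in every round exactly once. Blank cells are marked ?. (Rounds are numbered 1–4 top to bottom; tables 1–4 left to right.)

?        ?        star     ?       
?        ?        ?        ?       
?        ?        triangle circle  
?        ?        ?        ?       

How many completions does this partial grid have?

Round 1, table 1: eliminating its round and table leaves {circle, square, triangle}.
Round 1, table 2: eliminating its round and table leaves {circle, square, triangle}.
Round 1, table 4: eliminating its round and table leaves {square, triangle}.
Round 2, table 1: eliminating its round and table leaves {circle, square, triangle, star}.
Round 2, table 2: eliminating its round and table leaves {circle, square, triangle, star}.
Round 2, table 3: eliminating its round and table leaves {circle, square}.
Round 2, table 4: eliminating its round and table leaves {square, triangle, star}.
Round 3, table 1: eliminating its round and table leaves {square, star}.
Round 3, table 2: eliminating its round and table leaves {square, star}.
Round 4, table 1: eliminating its round and table leaves {circle, square, triangle, star}.
Round 4, table 2: eliminating its round and table leaves {circle, square, triangle, star}.
Round 4, table 3: eliminating its round and table leaves {circle, square}.
Round 4, table 4: eliminating its round and table leaves {square, triangle, star}.
Enumerating the assignments across these blanks that avoid any round or table repeat gives 16 completions.

16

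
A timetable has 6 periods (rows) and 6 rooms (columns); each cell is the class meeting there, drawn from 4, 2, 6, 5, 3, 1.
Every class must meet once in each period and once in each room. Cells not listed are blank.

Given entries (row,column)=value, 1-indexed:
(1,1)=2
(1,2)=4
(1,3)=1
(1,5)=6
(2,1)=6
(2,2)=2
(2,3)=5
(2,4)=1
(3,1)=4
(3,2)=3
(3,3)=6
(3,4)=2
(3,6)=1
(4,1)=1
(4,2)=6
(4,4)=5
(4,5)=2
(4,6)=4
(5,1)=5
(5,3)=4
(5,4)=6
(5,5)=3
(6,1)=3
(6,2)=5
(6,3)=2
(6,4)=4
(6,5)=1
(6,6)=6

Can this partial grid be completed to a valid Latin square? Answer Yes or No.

Yes

No period or room among the givens repeats a symbol, and propagating forced cells runs into no contradiction.
One valid completion exists (for instance, 2 4 1 3 6 5 / 6 2 5 1 4 3 / 4 3 6 2 5 1 / 1 6 3 5 2 4 / 5 1 4 6 3 2 / 3 5 2 4 1 6).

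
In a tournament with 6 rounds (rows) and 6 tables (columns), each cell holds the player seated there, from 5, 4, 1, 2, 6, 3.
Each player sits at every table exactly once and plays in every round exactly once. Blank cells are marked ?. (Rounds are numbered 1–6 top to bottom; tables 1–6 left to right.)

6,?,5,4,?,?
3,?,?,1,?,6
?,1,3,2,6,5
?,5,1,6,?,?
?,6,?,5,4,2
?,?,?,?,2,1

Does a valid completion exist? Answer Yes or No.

Round 5, table 3: round 5 together with table 3 already contain {5, 4, 1, 2, 6, 3} — every symbol — so nothing can go there. The grid has no valid completion.

No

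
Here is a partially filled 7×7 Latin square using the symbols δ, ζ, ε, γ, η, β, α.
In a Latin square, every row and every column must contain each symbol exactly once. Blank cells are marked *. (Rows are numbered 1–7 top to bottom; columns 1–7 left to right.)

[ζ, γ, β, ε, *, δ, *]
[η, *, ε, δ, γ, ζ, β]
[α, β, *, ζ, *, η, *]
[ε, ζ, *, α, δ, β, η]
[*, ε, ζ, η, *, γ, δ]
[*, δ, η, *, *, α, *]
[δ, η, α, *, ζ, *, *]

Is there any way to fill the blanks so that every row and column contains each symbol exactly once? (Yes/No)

Row 1, column 7: row 1 has {δ, ζ, ε, γ, β} and column 7 has {δ, η, β}, so it must be α.
Row 1, column 5: row 1 has {δ, ζ, ε, γ, β, α} and column 5 has {δ, ζ, γ}, so it must be η.
Row 2, column 2: row 2 has {δ, ζ, ε, γ, η, β} and column 2 has {δ, ζ, ε, γ, η, β}, so it must be α.
Row 3, column 5: row 3 has {ζ, η, β, α} and column 5 has {δ, ζ, γ, η}, so it must be ε.
Row 3, column 7: row 3 has {ζ, ε, η, β, α} and column 7 has {δ, η, β, α}, so it must be γ.
Row 3, column 3: row 3 has {ζ, ε, γ, η, β, α} and column 3 has {ζ, ε, η, β, α}, so it must be δ.
Row 4, column 3: row 4 has {δ, ζ, ε, η, β, α} and column 3 has {δ, ζ, ε, η, β, α}, so it must be γ.
Row 5, column 1: row 5 has {δ, ζ, ε, γ, η} and column 1 has {δ, ζ, ε, η, α}, so it must be β.
Row 5, column 5: row 5 has {δ, ζ, ε, γ, η, β} and column 5 has {δ, ζ, ε, γ, η}, so it must be α.
Row 6, column 1: row 6 has {δ, η, α} and column 1 has {δ, ζ, ε, η, β, α}, so it must be γ.
Row 6, column 4: row 6 has {δ, γ, η, α} and column 4 has {δ, ζ, ε, η, α}, so it must be β.
Now row 6, column 5: row 6 together with column 5 already contain {δ, ζ, ε, γ, η, β, α} — every symbol — so nothing can go there. The grid has no valid completion.

No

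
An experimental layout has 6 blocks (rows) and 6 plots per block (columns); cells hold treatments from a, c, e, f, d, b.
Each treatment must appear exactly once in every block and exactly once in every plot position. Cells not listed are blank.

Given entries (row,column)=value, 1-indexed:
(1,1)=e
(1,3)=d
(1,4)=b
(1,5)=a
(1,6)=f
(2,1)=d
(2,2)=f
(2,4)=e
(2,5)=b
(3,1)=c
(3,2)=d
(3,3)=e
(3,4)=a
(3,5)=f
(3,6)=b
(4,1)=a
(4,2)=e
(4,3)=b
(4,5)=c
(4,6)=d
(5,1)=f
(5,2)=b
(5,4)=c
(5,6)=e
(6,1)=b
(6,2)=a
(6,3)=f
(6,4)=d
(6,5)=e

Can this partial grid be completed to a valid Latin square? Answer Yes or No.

No block or plot among the givens repeats a symbol, and propagating forced cells runs into no contradiction.
One valid completion exists (for instance, e c d b a f / d f c e b a / c d e a f b / a e b f c d / f b a c d e / b a f d e c).

Yes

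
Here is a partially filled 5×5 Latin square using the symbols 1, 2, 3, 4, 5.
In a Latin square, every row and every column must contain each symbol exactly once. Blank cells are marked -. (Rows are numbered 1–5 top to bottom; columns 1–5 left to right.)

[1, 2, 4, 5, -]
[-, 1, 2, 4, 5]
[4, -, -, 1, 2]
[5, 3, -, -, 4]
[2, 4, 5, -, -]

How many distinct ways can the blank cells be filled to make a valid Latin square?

Row 1, column 5: eliminating its row and column leaves {3}.
Row 2, column 1: eliminating its row and column leaves {3}.
Row 3, column 2: eliminating its row and column leaves {5}.
Row 3, column 3: eliminating its row and column leaves {3}.
Row 4, column 3: eliminating its row and column leaves {1}.
Row 4, column 4: eliminating its row and column leaves {2}.
Row 5, column 4: eliminating its row and column leaves {3}.
Row 5, column 5: eliminating its row and column leaves {1, 3}.
Only one assignment across all blanks avoids any row or column repeat, giving 1 completion.

1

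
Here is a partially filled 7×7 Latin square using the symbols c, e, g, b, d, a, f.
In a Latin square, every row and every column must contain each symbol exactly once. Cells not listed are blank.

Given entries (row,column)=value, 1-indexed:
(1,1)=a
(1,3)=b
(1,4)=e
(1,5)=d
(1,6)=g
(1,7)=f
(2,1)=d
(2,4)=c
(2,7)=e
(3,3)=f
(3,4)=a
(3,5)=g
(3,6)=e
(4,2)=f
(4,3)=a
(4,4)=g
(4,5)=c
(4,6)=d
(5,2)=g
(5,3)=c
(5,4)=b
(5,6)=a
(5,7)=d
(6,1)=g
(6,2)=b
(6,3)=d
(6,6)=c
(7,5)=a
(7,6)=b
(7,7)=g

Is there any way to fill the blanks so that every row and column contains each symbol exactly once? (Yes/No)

Row 1, column 2: row 1 has {e, g, b, d, a, f} and column 2 has {g, b, f}, so it must be c.
Row 2, column 2: row 2 has {c, e, d} and column 2 has {c, g, b, f}, so it must be a.
Row 2, column 3: row 2 has {c, e, d, a} and column 3 has {c, b, d, a, f}, so it must be g.
Row 2, column 6: row 2 has {c, e, g, d, a} and column 6 has {c, e, g, b, d, a}, so it must be f.
Row 2, column 5: row 2 has {c, e, g, d, a, f} and column 5 has {c, g, d, a}, so it must be b.
Row 3, column 2: row 3 has {e, g, a, f} and column 2 has {c, g, b, a, f}, so it must be d.
Row 4, column 7: row 4 has {c, g, d, a, f} and column 7 has {e, g, d, f}, so it must be b.
Row 3, column 7: row 3 has {e, g, d, a, f} and column 7 has {e, g, b, d, f}, so it must be c.
Row 3, column 1: row 3 has {c, e, g, d, a, f} and column 1 has {g, d, a}, so it must be b.
Row 4, column 1: row 4 has {c, g, b, d, a, f} and column 1 has {g, b, d, a}, so it must be e.
Row 5, column 1: row 5 has {c, g, b, d, a} and column 1 has {e, g, b, d, a}, so it must be f.
Row 5, column 5: row 5 has {c, g, b, d, a, f} and column 5 has {c, g, b, d, a}, so it must be e.
Row 6, column 4: row 6 has {c, g, b, d} and column 4 has {c, e, g, b, a}, so it must be f.
Now row 6, column 5: row 6 together with column 5 already contain {c, e, g, b, d, a, f} — every symbol — so nothing can go there. The grid has no valid completion.

No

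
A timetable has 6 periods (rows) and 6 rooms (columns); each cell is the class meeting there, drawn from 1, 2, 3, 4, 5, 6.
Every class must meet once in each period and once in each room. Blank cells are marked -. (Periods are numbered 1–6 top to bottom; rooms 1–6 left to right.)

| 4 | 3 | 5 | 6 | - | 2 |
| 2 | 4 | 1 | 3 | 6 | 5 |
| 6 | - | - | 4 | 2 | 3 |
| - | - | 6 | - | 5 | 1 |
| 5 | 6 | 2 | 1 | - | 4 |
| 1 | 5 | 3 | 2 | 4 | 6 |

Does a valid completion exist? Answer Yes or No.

Period 3, room 3: period 3 together with room 3 already contain {1, 2, 3, 4, 5, 6} — every symbol — so nothing can go there. The grid has no valid completion.

No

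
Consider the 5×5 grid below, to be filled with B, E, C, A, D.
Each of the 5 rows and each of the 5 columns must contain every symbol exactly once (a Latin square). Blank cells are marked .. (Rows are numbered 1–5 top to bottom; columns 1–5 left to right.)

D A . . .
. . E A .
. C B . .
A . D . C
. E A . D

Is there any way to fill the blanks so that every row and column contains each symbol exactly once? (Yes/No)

No row or column among the givens repeats a symbol, and propagating forced cells runs into no contradiction.
One valid completion exists (for instance, D A C B E / C D E A B / E C B D A / A B D E C / B E A C D).

Yes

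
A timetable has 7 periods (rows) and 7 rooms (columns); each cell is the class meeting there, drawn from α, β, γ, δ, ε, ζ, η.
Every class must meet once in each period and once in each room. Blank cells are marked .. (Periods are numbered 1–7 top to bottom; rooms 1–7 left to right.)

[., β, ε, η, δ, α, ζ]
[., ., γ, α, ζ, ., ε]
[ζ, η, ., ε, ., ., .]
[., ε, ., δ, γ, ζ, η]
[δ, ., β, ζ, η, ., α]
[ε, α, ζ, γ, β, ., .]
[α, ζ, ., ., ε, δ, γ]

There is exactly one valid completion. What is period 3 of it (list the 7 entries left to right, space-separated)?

ζ η δ ε α γ β

Period 3, room 5: period 3 has {ε, ζ, η} and room 5 has {β, γ, δ, ε, ζ, η}, leaving only α.
Period 3, room 3: period 3 has {α, ε, ζ, η} and room 3 has {β, γ, ε, ζ}, leaving only δ.
Period 3, room 7: period 3 has {α, δ, ε, ζ, η} and room 7 has {α, γ, ε, ζ, η}, leaving only β.
Period 3, room 6: period 3 has {α, β, δ, ε, ζ, η} and room 6 has {α, δ, ζ}, leaving only γ.
So period 3 reads: ζ η δ ε α γ β.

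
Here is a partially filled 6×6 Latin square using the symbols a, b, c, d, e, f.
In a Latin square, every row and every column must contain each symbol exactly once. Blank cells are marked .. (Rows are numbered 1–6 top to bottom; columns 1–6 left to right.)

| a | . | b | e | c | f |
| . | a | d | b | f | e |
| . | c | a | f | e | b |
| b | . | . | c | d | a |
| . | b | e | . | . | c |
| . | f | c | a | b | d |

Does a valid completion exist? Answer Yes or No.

Yes

No row or column among the givens repeats a symbol, and propagating forced cells runs into no contradiction.
One valid completion exists (for instance, a d b e c f / c a d b f e / d c a f e b / b e f c d a / f b e d a c / e f c a b d).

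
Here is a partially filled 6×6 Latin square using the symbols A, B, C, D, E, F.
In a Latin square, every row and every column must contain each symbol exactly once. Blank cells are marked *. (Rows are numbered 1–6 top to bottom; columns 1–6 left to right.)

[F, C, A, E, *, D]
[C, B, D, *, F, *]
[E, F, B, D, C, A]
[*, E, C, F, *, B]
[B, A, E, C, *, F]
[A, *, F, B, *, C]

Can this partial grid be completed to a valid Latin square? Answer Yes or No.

No row or column among the givens repeats a symbol, and propagating forced cells runs into no contradiction.
One valid completion exists (for instance, F C A E B D / C B D A F E / E F B D C A / D E C F A B / B A E C D F / A D F B E C).

Yes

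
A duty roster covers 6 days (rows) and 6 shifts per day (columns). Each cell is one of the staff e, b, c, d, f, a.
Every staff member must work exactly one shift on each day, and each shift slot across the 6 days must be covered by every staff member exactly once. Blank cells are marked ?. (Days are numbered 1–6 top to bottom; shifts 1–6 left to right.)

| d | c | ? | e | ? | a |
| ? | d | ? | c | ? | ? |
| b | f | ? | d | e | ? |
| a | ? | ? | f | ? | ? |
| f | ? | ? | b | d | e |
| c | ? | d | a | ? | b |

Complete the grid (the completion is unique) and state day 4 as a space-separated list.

Day 2, shift 1: day 2 has {c, d} and shift 1 has {b, c, d, f, a}, leaving only e.
Day 2, shift 6: day 2 has {e, c, d} and shift 6 has {e, b, a}, leaving only f.
Day 3, shift 6: day 3 has {e, b, d, f} and shift 6 has {e, b, f, a}, leaving only c.
Day 4, shift 6: day 4 has {f, a} and shift 6 has {e, b, c, f, a}, leaving only d.
Day 3, shift 3: day 3 has {e, b, c, d, f} and shift 3 has {d}, leaving only a.
Day 2, shift 3: day 2 has {e, c, d, f} and shift 3 has {d, a}, leaving only b.
Day 1, shift 3: day 1 has {e, c, d, a} and shift 3 has {b, d, a}, leaving only f.
Day 1, shift 5: day 1 has {e, c, d, f, a} and shift 5 has {e, d}, leaving only b.
Day 4, shift 5: day 4 has {d, f, a} and shift 5 has {e, b, d}, leaving only c.
Day 4, shift 3: day 4 has {c, d, f, a} and shift 3 has {b, d, f, a}, leaving only e.
Day 4, shift 2: day 4 has {e, c, d, f, a} and shift 2 has {c, d, f}, leaving only b.
So day 4 reads: a b e f c d.

a b e f c d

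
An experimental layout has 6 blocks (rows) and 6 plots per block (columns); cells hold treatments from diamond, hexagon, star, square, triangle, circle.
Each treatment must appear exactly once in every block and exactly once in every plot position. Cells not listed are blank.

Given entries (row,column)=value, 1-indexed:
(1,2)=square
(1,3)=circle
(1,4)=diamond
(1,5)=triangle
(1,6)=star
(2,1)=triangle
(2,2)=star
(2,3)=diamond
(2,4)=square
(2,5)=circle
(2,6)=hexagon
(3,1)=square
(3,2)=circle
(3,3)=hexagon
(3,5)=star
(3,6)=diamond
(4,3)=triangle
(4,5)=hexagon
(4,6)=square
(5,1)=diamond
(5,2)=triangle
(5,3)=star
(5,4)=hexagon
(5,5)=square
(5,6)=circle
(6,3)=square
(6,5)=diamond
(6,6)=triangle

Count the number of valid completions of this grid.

Block 1, plot 1: eliminating its block and plot leaves {hexagon}.
Block 3, plot 4: eliminating its block and plot leaves {triangle}.
Block 4, plot 1: eliminating its block and plot leaves {star, circle}.
Block 4, plot 2: eliminating its block and plot leaves {diamond}.
Block 4, plot 4: eliminating its block and plot leaves {star, circle}.
Block 6, plot 1: eliminating its block and plot leaves {hexagon, star, circle}.
Block 6, plot 2: eliminating its block and plot leaves {hexagon}.
Block 6, plot 4: eliminating its block and plot leaves {star, circle}.
Enumerating the assignments across these blanks that avoid any block or plot repeat gives 2 completions.

2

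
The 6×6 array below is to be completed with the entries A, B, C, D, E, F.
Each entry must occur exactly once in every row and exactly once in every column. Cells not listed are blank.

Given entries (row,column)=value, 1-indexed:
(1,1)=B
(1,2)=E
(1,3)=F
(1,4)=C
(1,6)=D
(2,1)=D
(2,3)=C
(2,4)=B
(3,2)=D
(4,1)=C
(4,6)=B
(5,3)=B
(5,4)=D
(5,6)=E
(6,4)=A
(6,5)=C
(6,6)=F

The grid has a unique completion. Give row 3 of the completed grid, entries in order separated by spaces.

Row 1, column 5: row 1 has {B, C, D, E, F} and column 5 has {C}, leaving only A.
Row 2, column 6: row 2 has {B, C, D} and column 6 has {B, D, E, F}, leaving only A.
Row 3, column 6: row 3 has {D} and column 6 has {A, B, D, E, F}, leaving only C.
Row 2, column 2: row 2 has {A, B, C, D} and column 2 has {D, E}, leaving only F.
Row 2, column 5: row 2 has {A, B, C, D, F} and column 5 has {A, C}, leaving only E.
Row 4, column 2: row 4 has {B, C} and column 2 has {D, E, F}, leaving only A.
Row 5, column 2: row 5 has {B, D, E} and column 2 has {A, D, E, F}, leaving only C.
Row 5, column 5: row 5 has {B, C, D, E} and column 5 has {A, C, E}, leaving only F.
Row 3, column 5: row 3 has {C, D} and column 5 has {A, C, E, F}, leaving only B.
Row 4, column 5: row 4 has {A, B, C} and column 5 has {A, B, C, E, F}, leaving only D.
Row 4, column 3: row 4 has {A, B, C, D} and column 3 has {B, C, F}, leaving only E.
Row 3, column 3: row 3 has {B, C, D} and column 3 has {B, C, E, F}, leaving only A.
Row 4, column 4: row 4 has {A, B, C, D, E} and column 4 has {A, B, C, D}, leaving only F.
Row 3, column 4: row 3 has {A, B, C, D} and column 4 has {A, B, C, D, F}, leaving only E.
Row 3, column 1: row 3 has {A, B, C, D, E} and column 1 has {B, C, D}, leaving only F.
So row 3 reads: F D A E B C.

F D A E B C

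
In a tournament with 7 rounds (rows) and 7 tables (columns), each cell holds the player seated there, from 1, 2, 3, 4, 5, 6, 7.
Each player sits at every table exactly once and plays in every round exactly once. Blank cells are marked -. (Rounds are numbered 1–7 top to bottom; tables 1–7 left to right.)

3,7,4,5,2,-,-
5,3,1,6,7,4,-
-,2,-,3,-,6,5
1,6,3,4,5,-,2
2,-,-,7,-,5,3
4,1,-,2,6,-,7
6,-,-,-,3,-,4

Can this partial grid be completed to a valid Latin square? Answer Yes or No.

Round 2, table 7: round 2 together with table 7 already contain {1, 2, 3, 4, 5, 6, 7} — every symbol — so nothing can go there. The grid has no valid completion.

No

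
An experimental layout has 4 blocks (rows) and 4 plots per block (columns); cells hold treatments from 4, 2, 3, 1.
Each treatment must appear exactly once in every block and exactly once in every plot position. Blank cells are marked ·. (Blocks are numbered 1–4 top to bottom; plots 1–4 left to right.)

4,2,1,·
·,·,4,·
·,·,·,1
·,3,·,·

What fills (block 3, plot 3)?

3

Block 1, plot 4: block 1 has {4, 2, 1} and plot 4 has {1}, leaving only 3.
Block 2, plot 2: block 2 has {4} and plot 2 has {2, 3}, leaving only 1.
Block 2, plot 4: block 2 has {4, 1} and plot 4 has {3, 1}, leaving only 2.
Block 2, plot 1: block 2 has {4, 2, 1} and plot 1 has {4}, leaving only 3.
Block 3, plot 1: block 3 has {1} and plot 1 has {4, 3}, leaving only 2.
Block 3 already has {2, 1} and plot 3 already has {4, 1}, so block 3, plot 3 must be 3.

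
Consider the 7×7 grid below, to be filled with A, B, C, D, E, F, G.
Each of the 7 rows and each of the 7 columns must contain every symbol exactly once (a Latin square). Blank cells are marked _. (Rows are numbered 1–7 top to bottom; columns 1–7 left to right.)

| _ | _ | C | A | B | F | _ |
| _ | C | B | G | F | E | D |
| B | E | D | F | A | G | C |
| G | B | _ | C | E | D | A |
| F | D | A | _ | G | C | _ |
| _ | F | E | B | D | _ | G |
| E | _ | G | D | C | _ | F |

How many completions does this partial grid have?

Row 1, column 1: eliminating its row and column leaves {D}.
Row 1, column 2: eliminating its row and column leaves {G}.
Row 1, column 7: eliminating its row and column leaves {E}.
Row 2, column 1: eliminating its row and column leaves {A}.
Row 4, column 3: eliminating its row and column leaves {F}.
Row 5, column 4: eliminating its row and column leaves {E}.
Row 5, column 7: eliminating its row and column leaves {B, E}.
Row 6, column 1: eliminating its row and column leaves {A, C}.
Row 6, column 6: eliminating its row and column leaves {A}.
Row 7, column 2: eliminating its row and column leaves {A}.
Row 7, column 6: eliminating its row and column leaves {A, B}.
Only one assignment across all blanks avoids any row or column repeat, giving 1 completion.

1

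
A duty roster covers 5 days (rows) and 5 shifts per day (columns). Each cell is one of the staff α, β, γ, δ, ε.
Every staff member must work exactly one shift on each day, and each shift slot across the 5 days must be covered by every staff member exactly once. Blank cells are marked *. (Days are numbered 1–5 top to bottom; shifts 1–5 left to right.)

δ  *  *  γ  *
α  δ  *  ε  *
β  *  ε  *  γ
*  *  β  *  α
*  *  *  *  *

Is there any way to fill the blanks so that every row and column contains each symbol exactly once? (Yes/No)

Day 1, shift 3: day 1 has {γ, δ} and shift 3 has {β, ε}, so it must be α.
Day 2, shift 3: day 2 has {α, δ, ε} and shift 3 has {α, β, ε}, so it must be γ.
Day 2, shift 5: day 2 has {α, γ, δ, ε} and shift 5 has {α, γ}, so it must be β.
Day 1, shift 5: day 1 has {α, γ, δ} and shift 5 has {α, β, γ}, so it must be ε.
Day 1, shift 2: day 1 has {α, γ, δ, ε} and shift 2 has {δ}, so it must be β.
Day 3, shift 2: day 3 has {β, γ, ε} and shift 2 has {β, δ}, so it must be α.
Day 3, shift 4: day 3 has {α, β, γ, ε} and shift 4 has {γ, ε}, so it must be δ.
Now day 4, shift 4: day 4 together with shift 4 already contain {α, β, γ, δ, ε} — every symbol — so nothing can go there. The grid has no valid completion.

No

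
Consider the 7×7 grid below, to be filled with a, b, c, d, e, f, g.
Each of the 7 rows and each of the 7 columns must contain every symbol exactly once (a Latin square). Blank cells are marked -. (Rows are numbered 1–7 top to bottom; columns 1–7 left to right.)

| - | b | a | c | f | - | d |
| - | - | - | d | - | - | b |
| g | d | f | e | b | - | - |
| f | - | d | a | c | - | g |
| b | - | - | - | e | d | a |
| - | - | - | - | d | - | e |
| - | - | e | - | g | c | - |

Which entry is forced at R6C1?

Row 1, column 1: row 1 has {a, b, c, d, f} and column 1 has {b, f, g}, leaving only e.
Row 1, column 6: row 1 has {a, b, c, d, e, f} and column 6 has {c, d}, leaving only g.
Row 2, column 5: row 2 has {b, d} and column 5 has {b, c, d, e, f, g}, leaving only a.
Row 2, column 1: row 2 has {a, b, d} and column 1 has {b, e, f, g}, leaving only c.
Row 6 already has {d, e} and column 1 already has {b, c, e, f, g}, so row 6, column 1 must be a.

a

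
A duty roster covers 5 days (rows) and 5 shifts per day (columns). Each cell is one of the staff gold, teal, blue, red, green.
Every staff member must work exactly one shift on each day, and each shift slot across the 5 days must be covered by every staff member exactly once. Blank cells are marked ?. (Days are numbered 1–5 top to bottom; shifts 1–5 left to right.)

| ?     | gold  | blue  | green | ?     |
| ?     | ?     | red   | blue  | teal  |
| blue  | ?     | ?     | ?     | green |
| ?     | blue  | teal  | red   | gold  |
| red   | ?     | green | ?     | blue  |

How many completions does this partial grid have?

Day 1, shift 1: eliminating its day and shift leaves {teal}.
Day 1, shift 5: eliminating its day and shift leaves {red}.
Day 2, shift 1: eliminating its day and shift leaves {gold, green}.
Day 2, shift 2: eliminating its day and shift leaves {green}.
Day 3, shift 2: eliminating its day and shift leaves {teal, red}.
Day 3, shift 3: eliminating its day and shift leaves {gold}.
Day 3, shift 4: eliminating its day and shift leaves {gold, teal}.
Day 4, shift 1: eliminating its day and shift leaves {green}.
Day 5, shift 2: eliminating its day and shift leaves {teal}.
Day 5, shift 4: eliminating its day and shift leaves {gold, teal}.
Only one assignment across all blanks avoids any day or shift repeat, giving 1 completion.

1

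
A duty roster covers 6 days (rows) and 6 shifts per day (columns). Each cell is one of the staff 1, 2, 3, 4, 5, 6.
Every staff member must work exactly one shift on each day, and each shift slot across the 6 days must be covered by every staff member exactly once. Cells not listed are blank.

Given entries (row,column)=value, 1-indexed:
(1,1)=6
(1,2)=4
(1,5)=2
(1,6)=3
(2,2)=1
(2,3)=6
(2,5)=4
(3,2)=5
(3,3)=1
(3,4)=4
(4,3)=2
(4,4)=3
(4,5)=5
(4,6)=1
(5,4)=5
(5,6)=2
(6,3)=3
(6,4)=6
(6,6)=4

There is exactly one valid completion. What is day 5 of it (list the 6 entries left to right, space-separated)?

1 3 4 5 6 2

Day 5, shift 3: day 5 has {2, 5} and shift 3 has {1, 2, 3, 6}, leaving only 4.
Day 1, shift 3: day 1 has {2, 3, 4, 6} and shift 3 has {1, 2, 3, 4, 6}, leaving only 5.
Day 1, shift 4: day 1 has {2, 3, 4, 5, 6} and shift 4 has {3, 4, 5, 6}, leaving only 1.
Day 2, shift 4: day 2 has {1, 4, 6} and shift 4 has {1, 3, 4, 5, 6}, leaving only 2.
Day 2, shift 6: day 2 has {1, 2, 4, 6} and shift 6 has {1, 2, 3, 4}, leaving only 5.
Day 2, shift 1: day 2 has {1, 2, 4, 5, 6} and shift 1 has {6}, leaving only 3.
Day 5, shift 1: day 5 has {2, 4, 5} and shift 1 has {3, 6}, leaving only 1.
Day 3, shift 1: day 3 has {1, 4, 5} and shift 1 has {1, 3, 6}, leaving only 2.
Day 3, shift 6: day 3 has {1, 2, 4, 5} and shift 6 has {1, 2, 3, 4, 5}, leaving only 6.
Day 3, shift 5: day 3 has {1, 2, 4, 5, 6} and shift 5 has {2, 4, 5}, leaving only 3.
Day 5, shift 5: day 5 has {1, 2, 4, 5} and shift 5 has {2, 3, 4, 5}, leaving only 6.
Day 5, shift 2: day 5 has {1, 2, 4, 5, 6} and shift 2 has {1, 4, 5}, leaving only 3.
So day 5 reads: 1 3 4 5 6 2.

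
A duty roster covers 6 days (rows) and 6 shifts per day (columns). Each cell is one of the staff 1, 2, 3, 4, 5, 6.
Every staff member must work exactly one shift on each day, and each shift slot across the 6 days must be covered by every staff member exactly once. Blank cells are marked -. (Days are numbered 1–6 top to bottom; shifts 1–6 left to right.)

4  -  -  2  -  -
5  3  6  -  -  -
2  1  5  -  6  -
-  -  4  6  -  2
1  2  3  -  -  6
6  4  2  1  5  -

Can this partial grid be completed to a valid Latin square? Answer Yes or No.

Yes

No day or shift among the givens repeats a symbol, and propagating forced cells runs into no contradiction.
One valid completion exists (for instance, 4 6 1 2 3 5 / 5 3 6 4 2 1 / 2 1 5 3 6 4 / 3 5 4 6 1 2 / 1 2 3 5 4 6 / 6 4 2 1 5 3).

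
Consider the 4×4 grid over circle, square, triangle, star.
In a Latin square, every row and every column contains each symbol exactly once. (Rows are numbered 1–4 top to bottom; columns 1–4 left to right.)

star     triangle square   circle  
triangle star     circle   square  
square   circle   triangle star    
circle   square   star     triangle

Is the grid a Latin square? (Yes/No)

Yes

Each row is a permutation of the 4 symbols, and so is each column.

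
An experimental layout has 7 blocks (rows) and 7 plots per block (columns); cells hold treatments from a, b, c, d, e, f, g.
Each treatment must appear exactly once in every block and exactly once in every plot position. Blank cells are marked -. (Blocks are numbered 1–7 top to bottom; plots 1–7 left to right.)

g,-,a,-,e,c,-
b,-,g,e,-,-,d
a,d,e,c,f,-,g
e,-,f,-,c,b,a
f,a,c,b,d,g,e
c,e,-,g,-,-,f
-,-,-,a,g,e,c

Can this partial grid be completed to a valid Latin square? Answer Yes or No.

No

Block 3, plot 6: block 3 together with plot 6 already contain {a, b, c, d, e, f, g} — every symbol — so nothing can go there. The grid has no valid completion.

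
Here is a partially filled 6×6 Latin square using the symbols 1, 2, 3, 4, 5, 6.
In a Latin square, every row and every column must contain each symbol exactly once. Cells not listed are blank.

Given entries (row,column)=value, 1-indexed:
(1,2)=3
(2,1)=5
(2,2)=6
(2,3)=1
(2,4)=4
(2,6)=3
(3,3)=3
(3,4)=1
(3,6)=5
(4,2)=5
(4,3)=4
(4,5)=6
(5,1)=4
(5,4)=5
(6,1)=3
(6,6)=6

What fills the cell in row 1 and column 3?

Row 2, column 5: row 2 has {1, 3, 4, 5, 6} and column 5 has {6}, leaving only 2.
Row 3, column 5: row 3 has {1, 3, 5} and column 5 has {2, 6}, leaving only 4.
Row 3, column 2: row 3 has {1, 3, 4, 5} and column 2 has {3, 5, 6}, leaving only 2.
Row 3, column 1: row 3 has {1, 2, 3, 4, 5} and column 1 has {3, 4, 5}, leaving only 6.
Row 5, column 2: row 5 has {4, 5} and column 2 has {2, 3, 5, 6}, leaving only 1.
Row 5, column 5: row 5 has {1, 4, 5} and column 5 has {2, 4, 6}, leaving only 3.
Row 5, column 6: row 5 has {1, 3, 4, 5} and column 6 has {3, 5, 6}, leaving only 2.
Row 4, column 6: row 4 has {4, 5, 6} and column 6 has {2, 3, 5, 6}, leaving only 1.
Row 1, column 6: row 1 has {3} and column 6 has {1, 2, 3, 5, 6}, leaving only 4.
Row 4, column 1: row 4 has {1, 4, 5, 6} and column 1 has {3, 4, 5, 6}, leaving only 2.
Row 1, column 1: row 1 has {3, 4} and column 1 has {2, 3, 4, 5, 6}, leaving only 1.
Row 1, column 5: row 1 has {1, 3, 4} and column 5 has {2, 3, 4, 6}, leaving only 5.
Row 4, column 4: row 4 has {1, 2, 4, 5, 6} and column 4 has {1, 4, 5}, leaving only 3.
Row 5, column 3: row 5 has {1, 2, 3, 4, 5} and column 3 has {1, 3, 4}, leaving only 6.
Row 1 already has {1, 3, 4, 5} and column 3 already has {1, 3, 4, 6}, so row 1, column 3 must be 2.

2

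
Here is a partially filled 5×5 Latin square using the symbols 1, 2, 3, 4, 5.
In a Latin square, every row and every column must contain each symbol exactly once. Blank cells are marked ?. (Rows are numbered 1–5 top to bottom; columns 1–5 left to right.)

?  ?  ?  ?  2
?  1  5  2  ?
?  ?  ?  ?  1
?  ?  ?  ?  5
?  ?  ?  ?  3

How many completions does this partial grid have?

Row 1, column 1: eliminating its row and column leaves {1, 3, 4, 5}.
Row 1, column 2: eliminating its row and column leaves {3, 4, 5}.
Row 1, column 3: eliminating its row and column leaves {1, 3, 4}.
Row 1, column 4: eliminating its row and column leaves {1, 3, 4, 5}.
Row 2, column 1: eliminating its row and column leaves {3, 4}.
Row 2, column 5: eliminating its row and column leaves {4}.
Row 3, column 1: eliminating its row and column leaves {2, 3, 4, 5}.
Row 3, column 2: eliminating its row and column leaves {2, 3, 4, 5}.
Row 3, column 3: eliminating its row and column leaves {2, 3, 4}.
Row 3, column 4: eliminating its row and column leaves {3, 4, 5}.
Row 4, column 1: eliminating its row and column leaves {1, 2, 3, 4}.
Row 4, column 2: eliminating its row and column leaves {2, 3, 4}.
Row 4, column 3: eliminating its row and column leaves {1, 2, 3, 4}.
Row 4, column 4: eliminating its row and column leaves {1, 3, 4}.
Row 5, column 1: eliminating its row and column leaves {1, 2, 4, 5}.
Row 5, column 2: eliminating its row and column leaves {2, 4, 5}.
Row 5, column 3: eliminating its row and column leaves {1, 2, 4}.
Row 5, column 4: eliminating its row and column leaves {1, 4, 5}.
Enumerating the assignments across these blanks that avoid any row or column repeat gives 56 completions.

56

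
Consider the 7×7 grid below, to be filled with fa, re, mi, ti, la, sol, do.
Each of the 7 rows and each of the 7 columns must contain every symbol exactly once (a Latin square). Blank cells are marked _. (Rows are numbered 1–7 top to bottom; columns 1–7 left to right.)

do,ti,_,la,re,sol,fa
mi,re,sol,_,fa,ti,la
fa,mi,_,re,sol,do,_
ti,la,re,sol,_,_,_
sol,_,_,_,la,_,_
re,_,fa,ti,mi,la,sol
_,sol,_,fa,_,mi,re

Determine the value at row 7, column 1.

la

Row 7 already has {fa, re, mi, sol} and column 1 already has {fa, re, mi, ti, sol, do}, so row 7, column 1 must be la.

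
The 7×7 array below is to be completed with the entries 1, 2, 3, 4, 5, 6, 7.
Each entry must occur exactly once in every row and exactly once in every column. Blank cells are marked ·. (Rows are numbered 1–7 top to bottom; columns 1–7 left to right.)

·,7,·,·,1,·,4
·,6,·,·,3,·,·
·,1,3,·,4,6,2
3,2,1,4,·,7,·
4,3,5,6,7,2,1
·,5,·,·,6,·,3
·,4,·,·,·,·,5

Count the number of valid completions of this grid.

8

Row 1, column 1: eliminating its row and column leaves {2, 5, 6}.
Row 1, column 3: eliminating its row and column leaves {2, 6}.
Row 1, column 4: eliminating its row and column leaves {2, 3, 5}.
Row 1, column 6: eliminating its row and column leaves {3, 5}.
Row 2, column 1: eliminating its row and column leaves {1, 2, 5, 7}.
Row 2, column 3: eliminating its row and column leaves {2, 4, 7}.
Row 2, column 4: eliminating its row and column leaves {1, 2, 5, 7}.
Row 2, column 6: eliminating its row and column leaves {1, 4, 5}.
Row 2, column 7: eliminating its row and column leaves {7}.
Row 3, column 1: eliminating its row and column leaves {5, 7}.
Row 3, column 4: eliminating its row and column leaves {5, 7}.
Row 4, column 5: eliminating its row and column leaves {5}.
Row 4, column 7: eliminating its row and column leaves {6}.
Row 6, column 1: eliminating its row and column leaves {1, 2, 7}.
Row 6, column 3: eliminating its row and column leaves {2, 4, 7}.
Row 6, column 4: eliminating its row and column leaves {1, 2, 7}.
Row 6, column 6: eliminating its row and column leaves {1, 4}.
Row 7, column 1: eliminating its row and column leaves {1, 2, 6, 7}.
Row 7, column 3: eliminating its row and column leaves {2, 6, 7}.
Row 7, column 4: eliminating its row and column leaves {1, 2, 3, 7}.
Row 7, column 5: eliminating its row and column leaves {2}.
Row 7, column 6: eliminating its row and column leaves {1, 3}.
Enumerating the assignments across these blanks that avoid any row or column repeat gives 8 completions.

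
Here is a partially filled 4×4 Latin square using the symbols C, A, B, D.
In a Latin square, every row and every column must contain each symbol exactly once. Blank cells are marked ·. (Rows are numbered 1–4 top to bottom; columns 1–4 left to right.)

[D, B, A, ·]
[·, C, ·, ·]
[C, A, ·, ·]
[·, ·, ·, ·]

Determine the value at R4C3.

Row 1, column 4: row 1 has {A, B, D} and column 4 has {}, leaving only C.
Row 4, column 2: row 4 has {} and column 2 has {C, A, B}, leaving only D.
Row 4, column 3 is narrowed to {C, B}.
If it were B, then row 3, column 3 would be left with no valid symbol.
So row 4, column 3 must be C.

C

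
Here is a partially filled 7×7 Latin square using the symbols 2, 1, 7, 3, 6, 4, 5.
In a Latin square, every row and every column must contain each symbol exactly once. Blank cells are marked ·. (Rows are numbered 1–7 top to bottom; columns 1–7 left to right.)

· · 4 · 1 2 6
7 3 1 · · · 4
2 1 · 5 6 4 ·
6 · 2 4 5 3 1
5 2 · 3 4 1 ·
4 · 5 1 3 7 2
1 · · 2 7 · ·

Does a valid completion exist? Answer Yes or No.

No row or column among the givens repeats a symbol, and propagating forced cells runs into no contradiction.
One valid completion exists (for instance, 3 5 4 7 1 2 6 / 7 3 1 6 2 5 4 / 2 1 7 5 6 4 3 / 6 7 2 4 5 3 1 / 5 2 6 3 4 1 7 / 4 6 5 1 3 7 2 / 1 4 3 2 7 6 5).

Yes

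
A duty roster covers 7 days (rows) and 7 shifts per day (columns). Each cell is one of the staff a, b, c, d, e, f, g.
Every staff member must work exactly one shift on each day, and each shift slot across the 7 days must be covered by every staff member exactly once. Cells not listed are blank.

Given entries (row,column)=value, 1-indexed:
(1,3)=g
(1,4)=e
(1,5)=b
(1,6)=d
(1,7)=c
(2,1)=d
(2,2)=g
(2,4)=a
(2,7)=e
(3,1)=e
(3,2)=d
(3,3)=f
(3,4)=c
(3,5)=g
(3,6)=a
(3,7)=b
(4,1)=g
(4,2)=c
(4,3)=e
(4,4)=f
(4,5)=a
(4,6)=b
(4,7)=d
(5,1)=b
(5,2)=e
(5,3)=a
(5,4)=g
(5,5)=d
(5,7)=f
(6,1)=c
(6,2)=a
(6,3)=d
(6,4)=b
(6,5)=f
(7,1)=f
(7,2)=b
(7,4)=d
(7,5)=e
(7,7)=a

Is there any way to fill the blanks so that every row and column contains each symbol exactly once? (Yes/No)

Yes

No day or shift among the givens repeats a symbol, and propagating forced cells runs into no contradiction.
One valid completion exists (for instance, a f g e b d c / d g b a c f e / e d f c g a b / g c e f a b d / b e a g d c f / c a d b f e g / f b c d e g a).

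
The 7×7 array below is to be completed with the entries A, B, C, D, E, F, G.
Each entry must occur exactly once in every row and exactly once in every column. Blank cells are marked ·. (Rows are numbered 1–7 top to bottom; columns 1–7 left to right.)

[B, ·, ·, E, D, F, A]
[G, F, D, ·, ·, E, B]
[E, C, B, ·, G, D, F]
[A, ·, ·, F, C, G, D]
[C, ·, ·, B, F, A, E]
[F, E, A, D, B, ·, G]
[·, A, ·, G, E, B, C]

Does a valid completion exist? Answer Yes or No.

Yes

No row or column among the givens repeats a symbol, and propagating forced cells runs into no contradiction.
One valid completion exists (for instance, B G C E D F A / G F D C A E B / E C B A G D F / A B E F C G D / C D G B F A E / F E A D B C G / D A F G E B C).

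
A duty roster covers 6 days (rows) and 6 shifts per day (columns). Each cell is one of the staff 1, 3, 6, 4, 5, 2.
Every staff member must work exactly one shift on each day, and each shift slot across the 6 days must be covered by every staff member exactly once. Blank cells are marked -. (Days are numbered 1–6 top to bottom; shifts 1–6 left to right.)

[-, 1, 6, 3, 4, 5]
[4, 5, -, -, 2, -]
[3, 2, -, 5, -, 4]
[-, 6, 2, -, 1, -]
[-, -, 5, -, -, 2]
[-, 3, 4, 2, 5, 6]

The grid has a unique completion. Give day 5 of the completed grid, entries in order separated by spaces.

Day 5, shift 2: day 5 has {5, 2} and shift 2 has {1, 3, 6, 5, 2}, leaving only 4.
Day 1, shift 1: day 1 has {1, 3, 6, 4, 5} and shift 1 has {3, 4}, leaving only 2.
Day 3, shift 3: day 3 has {3, 4, 5, 2} and shift 3 has {6, 4, 5, 2}, leaving only 1.
Day 2, shift 3: day 2 has {4, 5, 2} and shift 3 has {1, 6, 4, 5, 2}, leaving only 3.
Day 2, shift 6: day 2 has {3, 4, 5, 2} and shift 6 has {6, 4, 5, 2}, leaving only 1.
Day 2, shift 4: day 2 has {1, 3, 4, 5, 2} and shift 4 has {3, 5, 2}, leaving only 6.
Day 5, shift 4: day 5 has {4, 5, 2} and shift 4 has {3, 6, 5, 2}, leaving only 1.
Day 5, shift 1: day 5 has {1, 4, 5, 2} and shift 1 has {3, 4, 2}, leaving only 6.
Day 5, shift 5: day 5 has {1, 6, 4, 5, 2} and shift 5 has {1, 4, 5, 2}, leaving only 3.
So day 5 reads: 6 4 5 1 3 2.

6 4 5 1 3 2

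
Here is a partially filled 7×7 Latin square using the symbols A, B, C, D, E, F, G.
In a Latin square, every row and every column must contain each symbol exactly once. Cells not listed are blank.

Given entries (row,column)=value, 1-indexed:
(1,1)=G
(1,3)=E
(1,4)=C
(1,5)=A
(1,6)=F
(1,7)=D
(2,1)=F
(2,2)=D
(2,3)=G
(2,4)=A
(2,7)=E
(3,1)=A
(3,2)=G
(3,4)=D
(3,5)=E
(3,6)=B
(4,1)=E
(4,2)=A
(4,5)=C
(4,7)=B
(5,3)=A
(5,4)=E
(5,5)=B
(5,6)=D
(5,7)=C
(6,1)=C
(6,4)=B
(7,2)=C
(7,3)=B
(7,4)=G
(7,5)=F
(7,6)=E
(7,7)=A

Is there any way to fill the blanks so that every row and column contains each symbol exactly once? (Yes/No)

Row 2, column 5: row 2 together with column 5 already contain {A, B, C, D, E, F, G} — every symbol — so nothing can go there. The grid has no valid completion.

No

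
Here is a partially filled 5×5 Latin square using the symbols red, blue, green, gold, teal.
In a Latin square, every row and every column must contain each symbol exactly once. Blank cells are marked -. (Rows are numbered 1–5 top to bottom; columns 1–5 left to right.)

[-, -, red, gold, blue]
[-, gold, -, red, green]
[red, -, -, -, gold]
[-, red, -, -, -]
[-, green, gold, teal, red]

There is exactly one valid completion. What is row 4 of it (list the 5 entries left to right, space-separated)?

Row 4, column 5: row 4 has {red} and column 5 has {red, blue, green, gold}, leaving only teal.
Row 1, column 2: row 1 has {red, blue, gold} and column 2 has {red, green, gold}, leaving only teal.
Row 1, column 1: row 1 has {red, blue, gold, teal} and column 1 has {red}, leaving only green.
Row 3, column 2: row 3 has {red, gold} and column 2 has {red, green, gold, teal}, leaving only blue.
Row 3, column 4: row 3 has {red, blue, gold} and column 4 has {red, gold, teal}, leaving only green.
Row 4, column 4: row 4 has {red, teal} and column 4 has {red, green, gold, teal}, leaving only blue.
Row 4, column 1: row 4 has {red, blue, teal} and column 1 has {red, green}, leaving only gold.
Row 4, column 3: row 4 has {red, blue, gold, teal} and column 3 has {red, gold}, leaving only green.
So row 4 reads: gold red green blue teal.

gold red green blue teal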